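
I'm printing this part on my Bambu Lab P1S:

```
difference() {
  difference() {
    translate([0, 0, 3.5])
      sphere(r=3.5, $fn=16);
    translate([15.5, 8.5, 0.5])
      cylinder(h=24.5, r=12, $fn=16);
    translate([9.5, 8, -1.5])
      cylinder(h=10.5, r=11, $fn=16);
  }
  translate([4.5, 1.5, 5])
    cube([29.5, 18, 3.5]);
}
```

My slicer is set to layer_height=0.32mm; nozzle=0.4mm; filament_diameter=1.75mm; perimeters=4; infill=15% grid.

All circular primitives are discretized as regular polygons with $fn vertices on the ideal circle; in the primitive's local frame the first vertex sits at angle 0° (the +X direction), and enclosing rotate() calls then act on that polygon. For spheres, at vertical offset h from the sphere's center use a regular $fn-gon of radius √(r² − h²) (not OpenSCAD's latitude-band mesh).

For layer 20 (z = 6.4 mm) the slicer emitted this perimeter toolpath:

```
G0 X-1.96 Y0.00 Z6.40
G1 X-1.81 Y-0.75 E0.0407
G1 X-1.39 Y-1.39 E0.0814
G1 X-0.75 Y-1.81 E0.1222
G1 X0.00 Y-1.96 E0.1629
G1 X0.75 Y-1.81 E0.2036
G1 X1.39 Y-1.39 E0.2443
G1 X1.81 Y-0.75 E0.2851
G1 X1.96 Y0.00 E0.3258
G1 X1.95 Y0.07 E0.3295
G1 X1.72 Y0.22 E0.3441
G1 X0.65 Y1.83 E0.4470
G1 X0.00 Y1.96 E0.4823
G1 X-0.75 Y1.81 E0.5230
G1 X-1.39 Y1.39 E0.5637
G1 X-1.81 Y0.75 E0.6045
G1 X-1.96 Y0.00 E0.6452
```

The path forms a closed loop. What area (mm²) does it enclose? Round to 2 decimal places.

Apply the shoelace formula to the sequence of (X, Y) vertices; enclosed area = 11.19 mm².

11.19 mm²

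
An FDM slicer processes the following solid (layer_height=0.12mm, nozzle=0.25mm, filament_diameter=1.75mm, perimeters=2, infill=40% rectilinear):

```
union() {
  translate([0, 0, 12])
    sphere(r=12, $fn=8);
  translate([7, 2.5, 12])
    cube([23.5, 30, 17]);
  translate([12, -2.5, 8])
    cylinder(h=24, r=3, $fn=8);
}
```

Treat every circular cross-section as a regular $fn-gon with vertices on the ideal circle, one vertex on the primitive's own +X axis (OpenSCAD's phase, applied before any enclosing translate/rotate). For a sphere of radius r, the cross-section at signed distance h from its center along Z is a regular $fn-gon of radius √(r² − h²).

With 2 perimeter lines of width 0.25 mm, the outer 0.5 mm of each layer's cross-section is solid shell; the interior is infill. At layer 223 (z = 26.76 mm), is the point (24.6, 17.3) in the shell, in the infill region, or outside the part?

At z = 26.76 mm: the sphere is not intersected at this z (|z−center|=14.760 > r=12); the 23.5×30 cube at (7, 2.5) contributes its full rectangle; the r=3 cylinder at (12, -2.5) contributes a regular 8-gon of circumradius 3; Combining (union): the 2 present regions are separate (no shared area or edge), so areas and boundary lengths simply add and each stays a separate island — 2 connected regions. Overall, the cross-section has 2 separate islands. The nearest boundary edge runs (30.50, 32.50)→(30.50, 2.50); distance from the point to it = 5.90 mm. (Shell/infill is judged within the island containing the point — the largest one.) The point is inside the cross-section and 5.90 mm from the nearest boundary — more than the 0.5 mm shell width (2 × 0.25), so it's in the infill interior.

infill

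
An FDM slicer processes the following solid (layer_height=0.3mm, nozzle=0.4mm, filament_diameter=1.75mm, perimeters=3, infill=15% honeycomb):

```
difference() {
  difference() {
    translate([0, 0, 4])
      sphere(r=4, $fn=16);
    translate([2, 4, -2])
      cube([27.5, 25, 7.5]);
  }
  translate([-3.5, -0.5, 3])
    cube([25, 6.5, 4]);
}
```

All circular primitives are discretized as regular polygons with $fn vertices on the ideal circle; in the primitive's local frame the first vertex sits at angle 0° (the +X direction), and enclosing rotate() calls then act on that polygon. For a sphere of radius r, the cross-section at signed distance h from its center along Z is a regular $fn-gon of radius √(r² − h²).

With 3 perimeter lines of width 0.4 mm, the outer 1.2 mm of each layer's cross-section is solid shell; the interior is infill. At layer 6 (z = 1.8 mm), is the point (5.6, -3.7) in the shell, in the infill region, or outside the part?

At z = 1.8 mm: the r=4 sphere contributes a regular 16-gon of circumradius √(4²−2.2²) = 3.341; the 27.5×25 cube at (2, 4) contributes its full rectangle; Taking the first minus the rest: starting from the r=4 sphere, the 27.5×25 cube at (2, 4) misses the remaining region (no effect) — 1 connected region; the cube at (-3.5, -0.5) does not reach this height (z outside [3, 7]); Taking the first minus the rest: none of the subtracted shapes is present at this height, so that combined region is unchanged — 1 connected region. Overall, the cross-section is a single solid region. The nearest boundary edge runs (3.09, -1.28)→(2.36, -2.36); distance from the point to it = 3.44 mm. The point is not inside any of the regions above, so it lies outside the cross-section (3.44 mm from the nearest boundary).

outside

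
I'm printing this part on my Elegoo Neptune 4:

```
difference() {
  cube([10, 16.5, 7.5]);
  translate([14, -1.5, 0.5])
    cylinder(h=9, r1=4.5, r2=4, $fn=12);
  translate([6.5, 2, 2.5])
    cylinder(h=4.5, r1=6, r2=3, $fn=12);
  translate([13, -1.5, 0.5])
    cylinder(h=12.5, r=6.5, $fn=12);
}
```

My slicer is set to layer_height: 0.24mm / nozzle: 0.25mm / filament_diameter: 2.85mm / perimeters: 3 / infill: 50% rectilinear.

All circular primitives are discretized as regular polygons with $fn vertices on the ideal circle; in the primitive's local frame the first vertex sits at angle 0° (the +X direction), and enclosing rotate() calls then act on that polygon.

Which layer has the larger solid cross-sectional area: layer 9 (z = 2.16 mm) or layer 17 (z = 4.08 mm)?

Layer 9 (z = 2.16): the cube is present — its section is the full 10×16.5 rectangle (area 165.00 mm²); the cone at (14, -1.5) (r1=4.5→r2=4) has section circumradius 4.408 here — a regular 12-gon (area = (12/2)·4.408²·sin(360°/12) = 58.29 mm²); the cone at (6.5, 2) is not intersected at this z (z outside [2.5, 7]); the r=6.5 cylinder at (13, -1.5) gives a regular 12-gon of circumradius 6.5 (constant along its height) (area = (12/2)·6.500²·sin(360°/12) = 126.75 mm²); Subtracting the remaining from the first: starting from the 10×16.5 cube (165.00 mm²), the cone at (14, -1.5) partially overlaps it — only the 0.00 mm² overlap (of its 58.29 mm²) is removed, clipping the outline; the r=6.5 cylinder at (13, -1.5) partially overlaps it — only the 8.44 mm² overlap (of its 126.75 mm²) is removed, clipping the outline — area = 156.56 mm². So its area = 156.56 mm². Layer 17 (z = 4.08): the 10×16.5 cube contributes its full rectangle (area 165.00 mm²); the cone at (14, -1.5): at t=0.398 of its height the radius interpolates to r₁+(r₂−r₁)t = 4.301, giving a regular 12-gon of that circumradius (area = (12/2)·4.301²·sin(360°/12) = 55.50 mm²); the cone at (6.5, 2) contributes a regular 12-gon of circumradius 4.947 (interpolated between r1=6 and r2=3 at t=0.351) (area = (12/2)·4.947²·sin(360°/12) = 73.41 mm²); the r=6.5 cylinder at (13, -1.5) gives a regular 12-gon of circumradius 6.5 (constant along its height) (area = (12/2)·6.500²·sin(360°/12) = 126.75 mm²); Taking the first minus the rest: starting from the 10×16.5 cube (165.00 mm²), the cone at (14, -1.5) misses the remaining region (no effect); the cone at (6.5, 2) partially overlaps it — only the 50.00 mm² overlap (of its 73.41 mm²) is removed, clipping the outline; the r=6.5 cylinder at (13, -1.5) misses the remaining region (no effect) — area = 115.00 mm². So its area = 115.00 mm². Layer 9 is larger (156.56 vs 115.00 mm²).

layer 9 (z = 2.16 mm)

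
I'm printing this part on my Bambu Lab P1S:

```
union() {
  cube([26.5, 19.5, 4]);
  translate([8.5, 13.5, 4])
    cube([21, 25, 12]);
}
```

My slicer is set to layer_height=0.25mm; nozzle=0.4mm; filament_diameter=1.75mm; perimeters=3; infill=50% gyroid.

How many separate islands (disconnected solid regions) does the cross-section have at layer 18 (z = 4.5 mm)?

1

At z = 4.5 mm: the cube is not intersected at this z (z outside [0, 4]); the cube at (8.5, 13.5) is present — its section is the full 21×25 rectangle; Taking the union: only the 21×25 cube at (8.5, 13.5) is present, so the union is just that shape — 1 connected region. Overall, the cross-section is a single solid region. Island count = 1.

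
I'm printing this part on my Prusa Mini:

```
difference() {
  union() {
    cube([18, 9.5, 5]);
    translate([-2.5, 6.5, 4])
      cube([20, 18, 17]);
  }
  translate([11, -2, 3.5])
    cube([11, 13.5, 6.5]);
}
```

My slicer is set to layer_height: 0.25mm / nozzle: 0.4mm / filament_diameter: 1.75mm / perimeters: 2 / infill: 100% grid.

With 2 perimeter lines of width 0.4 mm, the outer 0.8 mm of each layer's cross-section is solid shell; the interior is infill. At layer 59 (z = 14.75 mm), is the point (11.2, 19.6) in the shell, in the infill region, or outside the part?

infill

At z = 14.75 mm: the cube is not intersected at this z (z outside [0, 5]); the cube at (-2.5, 6.5) is present — its section is the full 20×18 rectangle; Combining (union): only the 20×18 cube at (-2.5, 6.5) is present, so the union is just that shape — 1 connected region; the cube at (11, -2) does not reach this height (z outside [3.5, 10]); After the difference (first − rest): none of the subtracted shapes is present at this height, so that combined region is unchanged — 1 connected region. Overall, the cross-section is a single solid region. The nearest boundary edge runs (17.50, 24.50)→(-2.50, 24.50); distance from the point to it = 4.90 mm. The point is inside the cross-section and 4.90 mm from the nearest boundary — more than the 0.8 mm shell width (2 × 0.4), so it's in the infill interior.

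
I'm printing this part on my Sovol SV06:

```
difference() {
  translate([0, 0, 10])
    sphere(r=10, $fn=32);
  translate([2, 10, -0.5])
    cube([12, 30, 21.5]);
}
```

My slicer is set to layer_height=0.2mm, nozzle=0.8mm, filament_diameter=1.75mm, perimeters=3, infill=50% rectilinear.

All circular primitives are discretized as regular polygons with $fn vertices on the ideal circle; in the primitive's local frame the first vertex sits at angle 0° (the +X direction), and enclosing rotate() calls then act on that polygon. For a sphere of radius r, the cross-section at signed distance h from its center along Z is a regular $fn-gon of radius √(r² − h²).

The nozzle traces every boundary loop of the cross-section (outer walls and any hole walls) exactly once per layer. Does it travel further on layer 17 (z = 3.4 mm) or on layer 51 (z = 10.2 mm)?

Layer 17 (z = 3.4): the r=10 sphere slices to a regular 32-gon of circumradius 7.513 (√(r²−h²) with h=6.6 from center) (perimeter = 2·32·7.513·sin(180°/32) = 47.13 mm); the 12×30 cube at (2, 10) contributes its full rectangle (perimeter 84.00 mm); Taking the first minus the rest: starting from the r=10 sphere, the 12×30 cube at (2, 10) misses the remaining region (no effect) — boundary = 47.13 mm. So its perimeter = 47.13 mm. Layer 51 (z = 10.2): the r=10 sphere contributes a regular 32-gon of circumradius √(10²−0.2²) = 9.998 (perimeter = 2·32·9.998·sin(180°/32) = 62.72 mm); the 12×30 cube at (2, 10) contributes its full rectangle (perimeter 84.00 mm); After the difference (first − rest): starting from the r=10 sphere, the 12×30 cube at (2, 10) misses the remaining region (no effect) — boundary = 62.72 mm. So its perimeter = 62.72 mm. Layer 51 is larger (62.72 vs 47.13 mm).

layer 51 (z = 10.2 mm)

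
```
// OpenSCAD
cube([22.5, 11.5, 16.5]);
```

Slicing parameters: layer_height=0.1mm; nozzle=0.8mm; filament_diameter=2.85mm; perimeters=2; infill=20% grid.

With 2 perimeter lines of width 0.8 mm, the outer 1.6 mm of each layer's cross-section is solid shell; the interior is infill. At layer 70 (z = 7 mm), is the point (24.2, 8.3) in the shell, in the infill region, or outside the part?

outside

At z = 7 mm: the 22.5×11.5 cube contributes its full rectangle. Overall, the cross-section is a single solid region. The nearest boundary edge runs (22.50, 0.00)→(22.50, 11.50); distance from the point to it = 1.70 mm. The point is not inside any of the regions above, so it lies outside the cross-section (1.70 mm from the nearest boundary).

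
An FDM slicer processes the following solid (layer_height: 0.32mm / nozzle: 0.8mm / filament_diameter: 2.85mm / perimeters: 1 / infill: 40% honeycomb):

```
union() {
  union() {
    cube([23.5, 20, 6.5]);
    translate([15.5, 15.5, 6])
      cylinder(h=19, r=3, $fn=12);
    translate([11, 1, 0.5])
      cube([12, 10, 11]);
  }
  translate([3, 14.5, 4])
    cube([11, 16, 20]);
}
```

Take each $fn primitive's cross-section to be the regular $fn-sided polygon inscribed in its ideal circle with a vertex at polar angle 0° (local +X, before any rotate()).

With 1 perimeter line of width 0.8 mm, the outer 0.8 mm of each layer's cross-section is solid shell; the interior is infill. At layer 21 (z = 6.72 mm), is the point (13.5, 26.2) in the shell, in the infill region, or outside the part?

At z = 6.72 mm: the cube is not intersected at this z (z outside [0, 6.5]); the cylinder at (15.5, 15.5): section is a regular 12-gon, circumradius r=3; the 12×10 cube at (11, 1) contributes its full rectangle; Combining (union): the 2 present regions are separate (no shared area or edge), so areas and boundary lengths simply add and each stays a separate island — 2 connected regions; the cube at (3, 14.5) is present — its section is the full 11×16 rectangle; Merging all regions: the regions partially overlap (shared area 3.92 mm²), so overlapping operands fuse into one piece — 2 connected regions. Overall, the cross-section has 2 separate islands. The nearest boundary edge runs (14.00, 30.50)→(14.00, 18.10); distance from the point to it = 0.50 mm. (Shell/infill is judged within the island containing the point — the largest one.) The point is inside the cross-section, 0.50 mm from the nearest boundary — within the 0.8 mm shell band (1 × 0.8).

shell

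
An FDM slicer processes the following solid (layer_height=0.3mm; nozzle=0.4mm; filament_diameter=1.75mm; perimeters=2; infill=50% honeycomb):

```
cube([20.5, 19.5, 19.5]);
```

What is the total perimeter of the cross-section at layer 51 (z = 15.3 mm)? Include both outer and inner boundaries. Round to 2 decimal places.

At z = 15.3 mm: the cube is present — its section is the full 20.5×19.5 rectangle (perimeter 80.00 mm). Overall, the cross-section is a single solid region. Total boundary length (outer) = 80.00 mm.

80.00 mm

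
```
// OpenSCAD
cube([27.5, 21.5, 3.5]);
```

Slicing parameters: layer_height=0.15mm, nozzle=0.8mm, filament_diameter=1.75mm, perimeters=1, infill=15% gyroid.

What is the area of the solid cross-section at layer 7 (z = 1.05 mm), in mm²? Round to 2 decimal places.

591.25 mm²

At z = 1.05 mm: the 27.5×21.5 cube contributes its full rectangle (area 591.25 mm²). Overall, the cross-section is a single solid region. Net area = 591.25 mm².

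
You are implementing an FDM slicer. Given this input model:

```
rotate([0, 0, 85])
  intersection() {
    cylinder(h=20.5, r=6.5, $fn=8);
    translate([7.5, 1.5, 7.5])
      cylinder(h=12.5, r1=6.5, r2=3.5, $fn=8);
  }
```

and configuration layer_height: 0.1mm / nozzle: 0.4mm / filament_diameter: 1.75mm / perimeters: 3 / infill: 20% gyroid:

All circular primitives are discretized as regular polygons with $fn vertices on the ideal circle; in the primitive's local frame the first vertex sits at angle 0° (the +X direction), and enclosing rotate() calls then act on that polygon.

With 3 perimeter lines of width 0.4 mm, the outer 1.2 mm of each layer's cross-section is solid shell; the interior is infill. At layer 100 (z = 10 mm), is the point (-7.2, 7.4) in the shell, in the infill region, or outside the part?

outside

At z = 10 mm: the r=6.5 cylinder contributes a regular 8-gon of circumradius 6.5; the cone at (7.5, 1.5) contributes a regular 8-gon of circumradius 5.900 (interpolated between r1=6.5 and r2=3.5 at t=0.200); After intersecting: the cone at (7.5, 1.5) partially overlaps the r=6.5 cylinder; clipping to the common part keeps 25.44 mm² — 1 connected region; (rotated 85° about Z; rotation is an isometry so areas/perimeters/island counts are preserved). Overall, the cross-section is a single solid region. Undo the 85° rotation: the query point maps to (6.744, 7.818) in the un-rotated model frame. The nearest boundary edge runs (4.60, 4.60)→(6.50, 0.00); distance from the point to it = 3.87 mm. The point is not inside any of the regions above, so it lies outside the cross-section (3.87 mm from the nearest boundary).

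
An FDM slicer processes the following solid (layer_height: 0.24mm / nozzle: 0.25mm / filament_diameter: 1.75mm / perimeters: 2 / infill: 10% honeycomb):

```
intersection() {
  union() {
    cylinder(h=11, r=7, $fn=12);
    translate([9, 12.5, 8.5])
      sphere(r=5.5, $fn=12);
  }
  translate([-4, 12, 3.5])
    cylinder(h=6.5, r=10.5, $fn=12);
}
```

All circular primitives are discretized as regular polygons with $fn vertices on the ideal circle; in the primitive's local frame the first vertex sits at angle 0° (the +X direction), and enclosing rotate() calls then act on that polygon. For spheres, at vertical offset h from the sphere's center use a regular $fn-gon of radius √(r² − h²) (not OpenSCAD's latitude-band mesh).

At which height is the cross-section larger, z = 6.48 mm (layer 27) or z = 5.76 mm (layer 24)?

layer 27 (z = 6.48 mm)

Layer 27 (z = 6.48): the cylinder: section is a regular 12-gon, circumradius r=7 (area = (12/2)·7.000²·sin(360°/12) = 147.00 mm²); the sphere at (9, 12.5): section is a regular 12-gon, circumradius = √(r²−h²) = √(5.5²−2.02²) = 5.116 (area = (12/2)·5.116²·sin(360°/12) = 78.51 mm²); Taking the union: the 2 present regions are separate (no shared area or edge), so areas and boundary lengths simply add and each stays a separate island — area = 225.51 mm²; the r=10.5 cylinder at (-4, 12) contributes a regular 12-gon of circumradius 10.5 (area = (12/2)·10.500²·sin(360°/12) = 330.75 mm²); After intersecting: the r=10.5 cylinder at (-4, 12) partially overlaps the result so far; clipping to the common part keeps 45.18 mm² — area = 45.18 mm². So its area = 45.18 mm². Layer 24 (z = 5.76): the r=7 cylinder contributes a regular 12-gon of circumradius 7 (area = (12/2)·7.000²·sin(360°/12) = 147.00 mm²); the sphere at (9, 12.5): section is a regular 12-gon, circumradius = √(r²−h²) = √(5.5²−2.74²) = 4.769 (area = (12/2)·4.769²·sin(360°/12) = 68.23 mm²); Combining (union): the 2 present regions are separate (no shared area or edge), so areas and boundary lengths simply add and each stays a separate island — area = 215.23 mm²; the r=10.5 cylinder at (-4, 12) contributes a regular 12-gon of circumradius 10.5 (area = (12/2)·10.500²·sin(360°/12) = 330.75 mm²); After intersecting: the r=10.5 cylinder at (-4, 12) partially overlaps the result so far; clipping to the common part keeps 42.63 mm² — area = 42.63 mm². So its area = 42.63 mm². Layer 27 is larger (45.18 vs 42.63 mm²).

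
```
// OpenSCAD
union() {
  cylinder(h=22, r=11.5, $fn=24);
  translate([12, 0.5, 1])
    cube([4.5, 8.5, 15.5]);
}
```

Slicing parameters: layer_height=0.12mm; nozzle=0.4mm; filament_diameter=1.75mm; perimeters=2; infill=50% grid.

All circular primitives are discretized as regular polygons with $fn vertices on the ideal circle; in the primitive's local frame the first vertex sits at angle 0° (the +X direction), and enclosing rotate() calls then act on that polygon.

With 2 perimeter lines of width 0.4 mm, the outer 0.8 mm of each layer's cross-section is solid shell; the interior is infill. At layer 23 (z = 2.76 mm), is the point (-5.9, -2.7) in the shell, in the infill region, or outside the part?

At z = 2.76 mm: the cylinder: section is a regular 24-gon, circumradius r=11.5; the 4.5×8.5 cube at (12, 0.5) contributes its full rectangle; Merging all regions: the 2 present regions are separate (no shared area or edge), so areas and boundary lengths simply add and each stays a separate island — 2 connected regions. Overall, the cross-section has 2 separate islands. The nearest boundary edge runs (-9.96, -5.75)→(-11.11, -2.98); distance from the point to it = 4.92 mm. (Shell/infill is judged within the island containing the point — the largest one.) The point is inside the cross-section and 4.92 mm from the nearest boundary — more than the 0.8 mm shell width (2 × 0.4), so it's in the infill interior.

infill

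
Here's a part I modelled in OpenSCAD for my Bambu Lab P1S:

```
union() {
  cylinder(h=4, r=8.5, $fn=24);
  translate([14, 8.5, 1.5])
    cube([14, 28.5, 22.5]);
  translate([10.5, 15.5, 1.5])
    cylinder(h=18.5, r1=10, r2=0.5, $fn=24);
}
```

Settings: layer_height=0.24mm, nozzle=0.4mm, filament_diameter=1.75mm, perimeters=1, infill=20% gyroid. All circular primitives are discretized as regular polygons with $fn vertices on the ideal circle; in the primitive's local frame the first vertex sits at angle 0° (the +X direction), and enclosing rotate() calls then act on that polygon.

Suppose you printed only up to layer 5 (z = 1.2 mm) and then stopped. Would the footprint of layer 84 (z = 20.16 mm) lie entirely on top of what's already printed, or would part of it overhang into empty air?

Compare the two slices. At z = 1.2: the cylinder: section is a regular 24-gon, circumradius r=8.5 (area = (24/2)·8.500²·sin(360°/24) = 224.40 mm²); the cube at (14, 8.5) is not intersected at this z (z outside [1.5, 24]); the cone at (10.5, 15.5) is not intersected at this z (z outside [1.5, 20]); Merging all regions: only the r=8.5 cylinder is present, so the union is just that shape — area = 224.40 mm². At z = 20.16: the cylinder is absent (z outside [0, 4]); the cube at (14, 8.5) (footprint 14×28.5) is included at this height (area 399.00 mm²); the cone at (10.5, 15.5) does not reach this height (z outside [1.5, 20]); Combining (union): only the 14×28.5 cube at (14, 8.5) is present, so the union is just that shape — area = 399.00 mm². Checking containment: at z = 20.16 the cross-section extends beyond the z = 1.2 cross-section by about 399.00 mm².

part overhangs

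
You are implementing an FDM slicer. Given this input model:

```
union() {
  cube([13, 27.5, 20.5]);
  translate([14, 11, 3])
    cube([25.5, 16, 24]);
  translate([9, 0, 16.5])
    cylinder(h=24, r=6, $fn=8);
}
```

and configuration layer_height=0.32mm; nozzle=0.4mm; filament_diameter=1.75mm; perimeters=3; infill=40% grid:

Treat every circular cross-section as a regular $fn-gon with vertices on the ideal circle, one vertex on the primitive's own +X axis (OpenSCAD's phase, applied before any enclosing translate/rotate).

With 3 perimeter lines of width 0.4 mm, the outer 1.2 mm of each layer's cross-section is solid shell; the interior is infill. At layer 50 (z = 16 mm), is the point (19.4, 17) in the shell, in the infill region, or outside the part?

At z = 16 mm: the 13×27.5 cube contributes its full rectangle; the cube at (14, 11) is present — its section is the full 25.5×16 rectangle; the cylinder at (9, 0) is not intersected at this z (z outside [16.5, 40.5]); Combining (union): the 2 present regions are separate (no shared area or edge), so areas and boundary lengths simply add and each stays a separate island — 2 connected regions. Overall, the cross-section has 2 separate islands. The nearest boundary edge runs (14.00, 11.00)→(14.00, 27.00); distance from the point to it = 5.40 mm. (Shell/infill is judged within the island containing the point — the largest one.) The point is inside the cross-section and 5.40 mm from the nearest boundary — more than the 1.2 mm shell width (3 × 0.4), so it's in the infill interior.

infill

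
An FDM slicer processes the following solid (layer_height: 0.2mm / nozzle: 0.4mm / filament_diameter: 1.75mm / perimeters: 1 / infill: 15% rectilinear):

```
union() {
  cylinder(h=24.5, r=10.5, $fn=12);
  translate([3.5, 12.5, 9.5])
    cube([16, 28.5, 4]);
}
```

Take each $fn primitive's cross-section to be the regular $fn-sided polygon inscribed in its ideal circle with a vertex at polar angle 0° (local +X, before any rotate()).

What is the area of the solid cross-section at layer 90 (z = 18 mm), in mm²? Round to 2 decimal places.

At z = 18 mm: the r=10.5 cylinder gives a regular 12-gon of circumradius 10.5 (constant along its height) (area = (12/2)·10.500²·sin(360°/12) = 330.75 mm²); the cube at (3.5, 12.5) does not reach this height (z outside [9.5, 13.5]); Merging all regions: only the r=10.5 cylinder is present, so the union is just that shape — area = 330.75 mm². Overall, the cross-section is a single solid region. Net area = 330.75 mm².

330.75 mm²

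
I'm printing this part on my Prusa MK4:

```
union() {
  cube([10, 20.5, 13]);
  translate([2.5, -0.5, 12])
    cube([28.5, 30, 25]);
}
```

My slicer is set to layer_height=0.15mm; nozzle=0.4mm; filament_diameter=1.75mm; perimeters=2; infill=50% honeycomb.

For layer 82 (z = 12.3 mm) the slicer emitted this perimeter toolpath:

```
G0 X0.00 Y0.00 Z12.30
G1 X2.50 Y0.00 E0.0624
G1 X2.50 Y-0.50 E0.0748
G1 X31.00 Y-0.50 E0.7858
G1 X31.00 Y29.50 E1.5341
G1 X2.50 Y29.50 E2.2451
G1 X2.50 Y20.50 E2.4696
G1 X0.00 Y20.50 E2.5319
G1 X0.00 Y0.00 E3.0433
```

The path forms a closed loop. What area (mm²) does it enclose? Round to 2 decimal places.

906.25 mm²

Apply the shoelace formula to the sequence of (X, Y) vertices; enclosed area = 906.25 mm².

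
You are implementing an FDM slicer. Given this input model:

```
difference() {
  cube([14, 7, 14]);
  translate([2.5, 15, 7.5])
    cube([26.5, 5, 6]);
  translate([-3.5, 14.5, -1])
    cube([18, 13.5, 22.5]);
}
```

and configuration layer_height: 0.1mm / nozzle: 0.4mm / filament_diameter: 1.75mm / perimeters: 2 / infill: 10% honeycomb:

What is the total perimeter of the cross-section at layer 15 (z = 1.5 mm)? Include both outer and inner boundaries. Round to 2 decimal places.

At z = 1.5 mm: the cube is present — its section is the full 14×7 rectangle (perimeter 42.00 mm); the cube at (2.5, 15) is not intersected at this z (z outside [7.5, 13.5]); the 18×13.5 cube at (-3.5, 14.5) contributes its full rectangle (perimeter 63.00 mm); Taking the first minus the rest: starting from the 14×7 cube, the 18×13.5 cube at (-3.5, 14.5) misses the remaining region (no effect) — boundary = 42.00 mm. Overall, the cross-section is a single solid region. Total boundary length (outer) = 42.00 mm.

42.00 mm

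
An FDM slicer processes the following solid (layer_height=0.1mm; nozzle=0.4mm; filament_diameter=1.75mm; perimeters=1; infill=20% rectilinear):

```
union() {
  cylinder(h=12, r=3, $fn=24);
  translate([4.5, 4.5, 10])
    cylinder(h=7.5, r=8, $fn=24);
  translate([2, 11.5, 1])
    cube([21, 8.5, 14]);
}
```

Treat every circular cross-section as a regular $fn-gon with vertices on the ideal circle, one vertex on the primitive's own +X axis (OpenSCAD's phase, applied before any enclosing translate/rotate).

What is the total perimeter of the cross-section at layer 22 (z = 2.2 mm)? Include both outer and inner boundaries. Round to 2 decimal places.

77.80 mm

At z = 2.2 mm: the r=3 cylinder contributes a regular 24-gon of circumradius 3 (perimeter = 2·24·3.000·sin(180°/24) = 18.80 mm); the cylinder at (4.5, 4.5) is absent (z outside [10, 17.5]); the 21×8.5 cube at (2, 11.5) contributes its full rectangle (perimeter 59.00 mm); Taking the union: the 2 present regions are separate (no shared area or edge), so areas and boundary lengths simply add and each stays a separate island — boundary = 77.80 mm. Overall, the cross-section has 2 separate islands. Total boundary length (outer) = 77.80 mm.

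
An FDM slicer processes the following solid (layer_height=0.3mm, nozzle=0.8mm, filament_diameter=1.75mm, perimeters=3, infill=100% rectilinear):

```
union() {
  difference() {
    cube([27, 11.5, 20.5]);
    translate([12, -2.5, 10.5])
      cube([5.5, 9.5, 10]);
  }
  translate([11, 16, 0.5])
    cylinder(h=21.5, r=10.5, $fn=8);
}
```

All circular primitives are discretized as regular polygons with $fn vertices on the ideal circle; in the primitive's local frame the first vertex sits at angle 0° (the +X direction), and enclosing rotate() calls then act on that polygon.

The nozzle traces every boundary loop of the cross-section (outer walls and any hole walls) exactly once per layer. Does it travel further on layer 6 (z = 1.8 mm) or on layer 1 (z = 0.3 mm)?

layer 6 (z = 1.8 mm)

Layer 6 (z = 1.8): the 27×11.5 cube contributes its full rectangle (perimeter 77.00 mm); the cube at (12, -2.5) is not intersected at this z (z outside [10.5, 20.5]); After the difference (first − rest): none of the subtracted shapes is present at this height, so the 27×11.5 cube is unchanged — boundary = 77.00 mm; the r=10.5 cylinder at (11, 16) contributes a regular 8-gon of circumradius 10.5 (perimeter = 2·8·10.500·sin(180°/8) = 64.29 mm); Merging all regions: the regions partially overlap (shared area 69.80 mm²), so the edge portions inside another operand are dropped and the merged outline is re-measured after clipping — boundary = 101.61 mm. So its perimeter = 101.61 mm. Layer 1 (z = 0.3): the cube is present — its section is the full 27×11.5 rectangle (perimeter 77.00 mm); the cube at (12, -2.5) is not intersected at this z (z outside [10.5, 20.5]); After the difference (first − rest): none of the subtracted shapes is present at this height, so the 27×11.5 cube is unchanged — boundary = 77.00 mm; the cylinder at (11, 16) is not intersected at this z (z outside [0.5, 22]); Taking the union: only the result so far is present, so the union is just that shape — boundary = 77.00 mm. So its perimeter = 77.00 mm. Layer 6 is larger (101.61 vs 77.00 mm).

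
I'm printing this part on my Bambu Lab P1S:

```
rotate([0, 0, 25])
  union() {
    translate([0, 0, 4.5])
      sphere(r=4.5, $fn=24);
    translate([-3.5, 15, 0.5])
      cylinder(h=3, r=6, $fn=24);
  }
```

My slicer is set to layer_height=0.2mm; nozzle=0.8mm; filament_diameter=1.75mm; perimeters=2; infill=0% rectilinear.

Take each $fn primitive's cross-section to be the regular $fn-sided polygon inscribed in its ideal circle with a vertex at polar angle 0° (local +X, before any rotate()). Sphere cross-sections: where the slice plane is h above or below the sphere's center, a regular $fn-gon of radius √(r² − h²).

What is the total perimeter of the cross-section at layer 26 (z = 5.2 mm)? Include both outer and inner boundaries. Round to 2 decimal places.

At z = 5.2 mm: the r=4.5 sphere slices to a regular 24-gon of circumradius 4.445 (√(r²−h²) with h=0.7 from center) (perimeter = 2·24·4.445·sin(180°/24) = 27.85 mm); the cylinder at (-3.5, 15) does not reach this height (z outside [0.5, 3.5]); Merging all regions: only the r=4.5 sphere is present, so the union is just that shape — boundary = 27.85 mm; (whole slice rotated 25° about Z — lengths, areas and connectivity unchanged). Overall, the cross-section is a single solid region. Total boundary length (outer) = 27.85 mm.

27.85 mm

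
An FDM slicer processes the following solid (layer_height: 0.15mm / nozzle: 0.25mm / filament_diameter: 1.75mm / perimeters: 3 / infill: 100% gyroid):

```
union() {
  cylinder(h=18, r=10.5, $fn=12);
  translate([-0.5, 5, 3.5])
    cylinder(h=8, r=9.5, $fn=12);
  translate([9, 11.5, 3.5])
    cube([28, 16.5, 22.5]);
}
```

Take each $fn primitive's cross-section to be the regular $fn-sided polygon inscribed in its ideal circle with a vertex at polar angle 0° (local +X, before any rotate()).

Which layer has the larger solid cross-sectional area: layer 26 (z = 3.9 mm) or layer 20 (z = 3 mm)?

Layer 26 (z = 3.9): the cylinder: section is a regular 12-gon, circumradius r=10.5 (area = (12/2)·10.500²·sin(360°/12) = 330.75 mm²); the r=9.5 cylinder at (-0.5, 5) contributes a regular 12-gon of circumradius 9.5 (area = (12/2)·9.500²·sin(360°/12) = 270.75 mm²); the 28×16.5 cube at (9, 11.5) contributes its full rectangle (area 462.00 mm²); Taking the union: the regions partially overlap — summed areas 1063.50 mm² minus the doubly-counted overlap 201.73 mm² gives 861.77 mm² — area = 861.77 mm². So its area = 861.77 mm². Layer 20 (z = 3): the r=10.5 cylinder gives a regular 12-gon of circumradius 10.5 (constant along its height) (area = (12/2)·10.500²·sin(360°/12) = 330.75 mm²); the cylinder at (-0.5, 5) does not reach this height (z outside [3.5, 11.5]); the cube at (9, 11.5) is not intersected at this z (z outside [3.5, 26]); Taking the union: only the r=10.5 cylinder is present, so the union is just that shape — area = 330.75 mm². So its area = 330.75 mm². Layer 26 is larger (861.77 vs 330.75 mm²).

layer 26 (z = 3.9 mm)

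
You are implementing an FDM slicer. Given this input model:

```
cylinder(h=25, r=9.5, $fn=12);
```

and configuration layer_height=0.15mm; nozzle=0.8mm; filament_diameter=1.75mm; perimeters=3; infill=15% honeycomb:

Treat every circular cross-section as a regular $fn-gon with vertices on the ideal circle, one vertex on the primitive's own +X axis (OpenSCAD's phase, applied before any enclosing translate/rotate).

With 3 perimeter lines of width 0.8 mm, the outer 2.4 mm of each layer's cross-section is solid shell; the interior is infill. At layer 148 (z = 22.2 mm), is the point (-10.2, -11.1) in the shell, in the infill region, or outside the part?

At z = 22.2 mm: the cylinder: section is a regular 12-gon, circumradius r=9.5. Overall, the cross-section is a single solid region. The nearest boundary edge runs (-8.23, -4.75)→(-4.75, -8.23); distance from the point to it = 5.89 mm. The point is not inside any of the regions above, so it lies outside the cross-section (5.89 mm from the nearest boundary).

outside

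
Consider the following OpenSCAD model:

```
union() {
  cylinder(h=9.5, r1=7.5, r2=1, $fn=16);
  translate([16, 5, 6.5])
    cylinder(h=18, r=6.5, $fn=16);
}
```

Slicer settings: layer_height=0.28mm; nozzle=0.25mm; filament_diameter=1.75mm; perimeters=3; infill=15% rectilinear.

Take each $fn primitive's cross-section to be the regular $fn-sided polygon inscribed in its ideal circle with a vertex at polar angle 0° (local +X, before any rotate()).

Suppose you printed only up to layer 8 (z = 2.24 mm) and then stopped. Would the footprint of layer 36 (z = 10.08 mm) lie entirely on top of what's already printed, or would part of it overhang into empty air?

part overhangs

Compare the two slices. At z = 2.24: the cone: at t=0.236 of its height the radius interpolates to r₁+(r₂−r₁)t = 5.967, giving a regular 16-gon of that circumradius (area = (16/2)·5.967²·sin(360°/16) = 109.02 mm²); the cylinder at (16, 5) does not reach this height (z outside [6.5, 24.5]); Combining (union): only the cone is present, so the union is just that shape — area = 109.02 mm². At z = 10.08: the cone is absent (z outside [0, 9.5]); the r=6.5 cylinder at (16, 5) gives a regular 16-gon of circumradius 6.5 (constant along its height) (area = (16/2)·6.500²·sin(360°/16) = 129.35 mm²); Taking the union: only the r=6.5 cylinder at (16, 5) is present, so the union is just that shape — area = 129.35 mm². Checking containment: at z = 10.08 the cross-section extends beyond the z = 2.24 cross-section by about 129.35 mm².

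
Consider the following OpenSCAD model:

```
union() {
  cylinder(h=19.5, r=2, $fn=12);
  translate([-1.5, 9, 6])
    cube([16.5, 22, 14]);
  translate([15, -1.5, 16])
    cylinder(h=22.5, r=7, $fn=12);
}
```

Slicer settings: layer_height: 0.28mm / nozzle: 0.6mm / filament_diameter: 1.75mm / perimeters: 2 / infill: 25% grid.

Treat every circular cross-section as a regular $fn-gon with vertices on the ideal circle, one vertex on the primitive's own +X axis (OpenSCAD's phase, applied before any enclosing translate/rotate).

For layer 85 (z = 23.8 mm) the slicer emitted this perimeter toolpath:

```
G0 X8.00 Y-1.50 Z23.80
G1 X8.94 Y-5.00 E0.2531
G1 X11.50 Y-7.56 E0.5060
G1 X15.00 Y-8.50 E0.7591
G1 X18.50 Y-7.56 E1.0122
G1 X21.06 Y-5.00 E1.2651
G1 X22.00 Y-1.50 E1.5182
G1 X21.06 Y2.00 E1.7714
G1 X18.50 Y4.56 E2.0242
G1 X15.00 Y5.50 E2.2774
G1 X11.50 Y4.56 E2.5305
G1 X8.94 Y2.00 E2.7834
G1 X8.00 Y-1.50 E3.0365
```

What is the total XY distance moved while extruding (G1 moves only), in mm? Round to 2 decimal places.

43.47 mm

Sum the Euclidean lengths of each G1 segment: total = 43.47 mm.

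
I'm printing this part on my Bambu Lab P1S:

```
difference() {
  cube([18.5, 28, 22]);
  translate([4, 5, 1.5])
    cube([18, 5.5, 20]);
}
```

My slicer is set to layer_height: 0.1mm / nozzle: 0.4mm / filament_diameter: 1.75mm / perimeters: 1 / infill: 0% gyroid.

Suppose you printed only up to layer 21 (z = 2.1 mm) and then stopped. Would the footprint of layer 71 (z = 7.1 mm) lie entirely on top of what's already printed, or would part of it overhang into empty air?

entirely on top

Compare the two slices. At z = 2.1: the cube is present — its section is the full 18.5×28 rectangle (area 518.00 mm²); the cube at (4, 5) is present — its section is the full 18×5.5 rectangle (area 99.00 mm²); Taking the first minus the rest: starting from the 18.5×28 cube (518.00 mm²), the 18×5.5 cube at (4, 5) partially overlaps it — only the 79.75 mm² overlap (of its 99.00 mm²) is removed, clipping the outline — area = 438.25 mm². At z = 7.1: the cube (footprint 18.5×28) is included at this height (area 518.00 mm²); the cube at (4, 5) (footprint 18×5.5) is included at this height (area 99.00 mm²); After the difference (first − rest): starting from the 18.5×28 cube (518.00 mm²), the 18×5.5 cube at (4, 5) partially overlaps it — only the 79.75 mm² overlap (of its 99.00 mm²) is removed, clipping the outline — area = 438.25 mm². Checking containment: the cross-section at z = 7.1 is a subset of the cross-section at z = 2.1.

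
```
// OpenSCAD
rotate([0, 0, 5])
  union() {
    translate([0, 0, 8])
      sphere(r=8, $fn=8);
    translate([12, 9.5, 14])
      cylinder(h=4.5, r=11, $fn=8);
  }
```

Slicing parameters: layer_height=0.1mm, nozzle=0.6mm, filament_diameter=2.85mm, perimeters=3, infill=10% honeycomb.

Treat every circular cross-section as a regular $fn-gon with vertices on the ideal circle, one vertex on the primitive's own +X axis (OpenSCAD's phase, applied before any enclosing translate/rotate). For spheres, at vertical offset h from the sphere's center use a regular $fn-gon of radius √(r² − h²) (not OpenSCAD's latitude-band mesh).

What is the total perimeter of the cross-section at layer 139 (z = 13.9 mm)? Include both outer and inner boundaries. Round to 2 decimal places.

At z = 13.9 mm: the r=8 sphere contributes a regular 8-gon of circumradius √(8²−5.9²) = 5.403 (perimeter = 2·8·5.403·sin(180°/8) = 33.08 mm); the cylinder at (12, 9.5) is absent (z outside [14, 18.5]); Combining (union): only the r=8 sphere is present, so the union is just that shape — boundary = 33.08 mm; (rotated 5° about Z; rotation is an isometry so areas/perimeters/island counts are preserved). Overall, the cross-section is a single solid region. Total boundary length (outer) = 33.08 mm.

33.08 mm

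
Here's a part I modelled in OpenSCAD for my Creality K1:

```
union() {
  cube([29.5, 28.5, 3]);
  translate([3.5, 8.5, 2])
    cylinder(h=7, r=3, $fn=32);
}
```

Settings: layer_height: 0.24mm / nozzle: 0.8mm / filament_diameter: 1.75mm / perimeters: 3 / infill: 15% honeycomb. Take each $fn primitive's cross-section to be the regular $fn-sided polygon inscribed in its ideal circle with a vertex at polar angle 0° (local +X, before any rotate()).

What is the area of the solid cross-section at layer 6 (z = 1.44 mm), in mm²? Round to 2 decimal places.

840.75 mm²

At z = 1.44 mm: the 29.5×28.5 cube contributes its full rectangle (area 840.75 mm²); the cylinder at (3.5, 8.5) is not intersected at this z (z outside [2, 9]); Merging all regions: only the 29.5×28.5 cube is present, so the union is just that shape — area = 840.75 mm². Overall, the cross-section is a single solid region. Net area = 840.75 mm².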